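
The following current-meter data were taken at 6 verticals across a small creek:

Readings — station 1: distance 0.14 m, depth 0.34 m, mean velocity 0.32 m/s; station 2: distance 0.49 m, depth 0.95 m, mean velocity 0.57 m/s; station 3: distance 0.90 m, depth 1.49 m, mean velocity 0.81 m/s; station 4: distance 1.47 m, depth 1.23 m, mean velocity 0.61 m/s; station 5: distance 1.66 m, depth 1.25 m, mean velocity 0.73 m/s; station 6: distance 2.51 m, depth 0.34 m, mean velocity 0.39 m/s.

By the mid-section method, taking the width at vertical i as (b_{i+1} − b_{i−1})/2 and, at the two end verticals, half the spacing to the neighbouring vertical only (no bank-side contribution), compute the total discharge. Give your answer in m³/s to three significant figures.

1.63 m³/s

w_1 = (0.49 − 0.14)/2 = 0.175 m; q_1 = 0.32 × 0.34 × 0.175 = 0.01904 m³/s
w_2 = (0.90 − 0.14)/2 = 0.38 m; q_2 = 0.57 × 0.95 × 0.38 = 0.2058 m³/s
w_3 = (1.47 − 0.49)/2 = 0.49 m; q_3 = 0.81 × 1.49 × 0.49 = 0.5914 m³/s
w_4 = (1.66 − 0.90)/2 = 0.38 m; q_4 = 0.61 × 1.23 × 0.38 = 0.2851 m³/s
w_5 = (2.51 − 1.47)/2 = 0.52 m; q_5 = 0.73 × 1.25 × 0.52 = 0.4745 m³/s
w_6 = (2.51 − 1.66)/2 = 0.425 m; q_6 = 0.39 × 0.34 × 0.425 = 0.05636 m³/s
Q = Σ qᵢ = 1.632 m³/s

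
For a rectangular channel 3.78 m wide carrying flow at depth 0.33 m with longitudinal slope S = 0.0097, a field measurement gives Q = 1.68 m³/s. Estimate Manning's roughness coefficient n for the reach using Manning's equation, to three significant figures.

A = b·y = 3.78 × 0.33 = 1.247 m²
P = b + 2y = 3.78 + 2×0.33 = 4.440 m
R = A/P = 1.247/4.440 = 0.2809 m
n = (1/Q)·A·R^(2/3)·S^(1/2) = (1/1.68) × 1.247 × 0.4290 × 0.09849 = 0.03137

0.0314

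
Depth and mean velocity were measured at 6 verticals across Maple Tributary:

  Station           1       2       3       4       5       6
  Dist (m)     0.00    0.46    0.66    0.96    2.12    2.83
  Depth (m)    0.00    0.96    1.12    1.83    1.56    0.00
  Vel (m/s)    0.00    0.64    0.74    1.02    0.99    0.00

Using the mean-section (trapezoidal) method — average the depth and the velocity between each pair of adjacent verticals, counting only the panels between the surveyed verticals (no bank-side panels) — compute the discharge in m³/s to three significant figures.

2.85 m³/s

Panel 1-2: Δb = 0.46 m, d̄ = (0.00+0.96)/2 = 0.48, v̄ = (0.00+0.64)/2 = 0.32 → q = 0.46×0.48×0.32 = 0.07066 m³/s
Panel 2-3: Δb = 0.2 m, d̄ = (0.96+1.12)/2 = 1.04, v̄ = (0.64+0.74)/2 = 0.69 → q = 0.2×1.04×0.69 = 0.1435 m³/s
Panel 3-4: Δb = 0.3 m, d̄ = (1.12+1.83)/2 = 1.475, v̄ = (0.74+1.02)/2 = 0.88 → q = 0.3×1.475×0.88 = 0.3894 m³/s
Panel 4-5: Δb = 1.16 m, d̄ = (1.83+1.56)/2 = 1.695, v̄ = (1.02+0.99)/2 = 1.005 → q = 1.16×1.695×1.005 = 1.976 m³/s
Panel 5-6: Δb = 0.71 m, d̄ = (1.56+0.00)/2 = 0.78, v̄ = (0.99+0.00)/2 = 0.495 → q = 0.71×0.78×0.495 = 0.2741 m³/s
Q = Σ q = 2.854 m³/s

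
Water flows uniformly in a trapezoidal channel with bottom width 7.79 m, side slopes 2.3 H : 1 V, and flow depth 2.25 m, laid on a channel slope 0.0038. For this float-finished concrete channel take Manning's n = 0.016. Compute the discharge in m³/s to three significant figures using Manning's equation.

A = (b + z·y)·y = (7.79 + 2.3×2.25)×2.25 = 29.17 m²
P = b + 2y√(1+z²) = 7.79 + 2×2.25×√(1+2.3²) = 19.08 m
R = A/P = 29.17/19.08 = 1.529 m
Q = (1/n)·A·R^(2/3)·S^(1/2) = (1/0.016) × 29.17 × 1.529^(2/3) × 0.0038^(1/2) = 149.2 m³/s

149 m³/s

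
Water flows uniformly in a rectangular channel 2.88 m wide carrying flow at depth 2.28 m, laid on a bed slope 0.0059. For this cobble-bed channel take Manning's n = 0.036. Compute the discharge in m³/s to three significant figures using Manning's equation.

A = b·y = 2.88 × 2.28 = 6.566 m²
P = b + 2y = 2.88 + 2×2.28 = 7.440 m
R = A/P = 6.566/7.440 = 0.8826 m
Q = (1/n)·A·R^(2/3)·S^(1/2) = (1/0.036) × 6.566 × 0.8826^(2/3) × 0.0059^(1/2) = 12.89 m³/s

12.9 m³/s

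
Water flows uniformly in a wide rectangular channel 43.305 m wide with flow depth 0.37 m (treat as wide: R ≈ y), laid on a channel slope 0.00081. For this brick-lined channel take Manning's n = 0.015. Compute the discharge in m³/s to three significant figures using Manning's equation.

15.7 m³/s

A = b·y = 43.305 × 0.37 = 16.02 m²
Wide channel: R ≈ y = 0.37 m
Q = (1/n)·A·R^(2/3)·S^(1/2) = (1/0.015) × 16.02 × 0.3700^(2/3) × 0.00081^(1/2) = 15.67 m³/s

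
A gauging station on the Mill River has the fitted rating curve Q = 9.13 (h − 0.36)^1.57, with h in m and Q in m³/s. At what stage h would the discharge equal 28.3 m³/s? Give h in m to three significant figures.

h − h₀ = (Q/C)^(1/b) = (28.3/9.13)^(1/1.57) = 2.056 m
h = 0.36 + 2.056 = 2.416 m

2.42 m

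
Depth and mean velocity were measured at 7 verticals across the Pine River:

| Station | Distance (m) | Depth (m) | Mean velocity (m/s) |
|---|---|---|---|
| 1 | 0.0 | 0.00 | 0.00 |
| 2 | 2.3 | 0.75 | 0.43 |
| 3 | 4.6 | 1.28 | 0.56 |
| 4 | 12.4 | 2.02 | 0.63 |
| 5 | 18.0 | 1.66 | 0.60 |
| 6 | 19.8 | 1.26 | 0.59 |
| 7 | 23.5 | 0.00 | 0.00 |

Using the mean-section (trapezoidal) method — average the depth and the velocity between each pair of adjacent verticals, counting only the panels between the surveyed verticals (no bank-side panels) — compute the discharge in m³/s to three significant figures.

Panel 1-2: Δb = 2.3 m, d̄ = (0.00+0.75)/2 = 0.375, v̄ = (0.00+0.43)/2 = 0.215 → q = 2.3×0.375×0.215 = 0.1854 m³/s
Panel 2-3: Δb = 2.3 m, d̄ = (0.75+1.28)/2 = 1.015, v̄ = (0.43+0.56)/2 = 0.495 → q = 2.3×1.015×0.495 = 1.156 m³/s
Panel 3-4: Δb = 7.8 m, d̄ = (1.28+2.02)/2 = 1.65, v̄ = (0.56+0.63)/2 = 0.595 → q = 7.8×1.65×0.595 = 7.658 m³/s
Panel 4-5: Δb = 5.6 m, d̄ = (2.02+1.66)/2 = 1.84, v̄ = (0.63+0.60)/2 = 0.615 → q = 5.6×1.84×0.615 = 6.337 m³/s
Panel 5-6: Δb = 1.8 m, d̄ = (1.66+1.26)/2 = 1.46, v̄ = (0.60+0.59)/2 = 0.595 → q = 1.8×1.46×0.595 = 1.564 m³/s
Panel 6-7: Δb = 3.7 m, d̄ = (1.26+0.00)/2 = 0.63, v̄ = (0.59+0.00)/2 = 0.295 → q = 3.7×0.63×0.295 = 0.6876 m³/s
Q = Σ q = 17.59 m³/s

17.6 m³/s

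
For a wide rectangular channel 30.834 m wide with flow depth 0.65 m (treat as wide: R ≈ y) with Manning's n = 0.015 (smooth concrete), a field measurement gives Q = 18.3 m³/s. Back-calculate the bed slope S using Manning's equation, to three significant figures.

A = b·y = 30.834 × 0.65 = 20.04 m²
Wide channel: R ≈ y = 0.65 m
S = (Q·n / (1·A·R^(2/3)))² = (18.3×0.015 / (1×20.04×0.7504))² = 0.0003332

0.000333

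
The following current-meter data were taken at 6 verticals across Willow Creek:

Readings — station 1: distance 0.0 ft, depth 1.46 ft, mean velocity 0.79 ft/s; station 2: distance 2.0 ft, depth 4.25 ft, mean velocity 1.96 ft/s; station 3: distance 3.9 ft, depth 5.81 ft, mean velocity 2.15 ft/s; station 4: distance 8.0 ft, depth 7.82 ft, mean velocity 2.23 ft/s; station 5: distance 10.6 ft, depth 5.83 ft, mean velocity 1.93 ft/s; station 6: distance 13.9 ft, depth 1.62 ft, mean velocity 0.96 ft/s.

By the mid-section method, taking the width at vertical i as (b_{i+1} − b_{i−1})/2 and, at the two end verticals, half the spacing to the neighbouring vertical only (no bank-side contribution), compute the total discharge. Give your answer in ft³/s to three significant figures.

w_1 = (2.0 − 0.0)/2 = 1 ft; q_1 = 0.79 × 1.46 × 1 = 1.153 ft³/s
w_2 = (3.9 − 0.0)/2 = 1.95 ft; q_2 = 1.96 × 4.25 × 1.95 = 16.24 ft³/s
w_3 = (8.0 − 2.0)/2 = 3 ft; q_3 = 2.15 × 5.81 × 3 = 37.47 ft³/s
w_4 = (10.6 − 3.9)/2 = 3.35 ft; q_4 = 2.23 × 7.82 × 3.35 = 58.42 ft³/s
w_5 = (13.9 − 8.0)/2 = 2.95 ft; q_5 = 1.93 × 5.83 × 2.95 = 33.19 ft³/s
w_6 = (13.9 − 10.6)/2 = 1.65 ft; q_6 = 0.96 × 1.62 × 1.65 = 2.566 ft³/s
Q = Σ qᵢ = 149.0 ft³/s

149 ft³/s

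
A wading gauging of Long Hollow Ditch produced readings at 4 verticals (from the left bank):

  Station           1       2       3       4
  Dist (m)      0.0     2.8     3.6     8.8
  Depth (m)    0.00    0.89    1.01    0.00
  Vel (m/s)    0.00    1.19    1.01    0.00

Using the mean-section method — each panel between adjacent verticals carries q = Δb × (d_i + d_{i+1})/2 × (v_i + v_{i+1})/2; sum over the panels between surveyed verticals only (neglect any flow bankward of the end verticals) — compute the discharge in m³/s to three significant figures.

Panel 1-2: Δb = 2.8 m, d̄ = (0.00+0.89)/2 = 0.445, v̄ = (0.00+1.19)/2 = 0.595 → q = 2.8×0.445×0.595 = 0.7414 m³/s
Panel 2-3: Δb = 0.8 m, d̄ = (0.89+1.01)/2 = 0.95, v̄ = (1.19+1.01)/2 = 1.1 → q = 0.8×0.95×1.1 = 0.8360 m³/s
Panel 3-4: Δb = 5.2 m, d̄ = (1.01+0.00)/2 = 0.505, v̄ = (1.01+0.00)/2 = 0.505 → q = 5.2×0.505×0.505 = 1.326 m³/s
Q = Σ q = 2.904 m³/s

2.90 m³/s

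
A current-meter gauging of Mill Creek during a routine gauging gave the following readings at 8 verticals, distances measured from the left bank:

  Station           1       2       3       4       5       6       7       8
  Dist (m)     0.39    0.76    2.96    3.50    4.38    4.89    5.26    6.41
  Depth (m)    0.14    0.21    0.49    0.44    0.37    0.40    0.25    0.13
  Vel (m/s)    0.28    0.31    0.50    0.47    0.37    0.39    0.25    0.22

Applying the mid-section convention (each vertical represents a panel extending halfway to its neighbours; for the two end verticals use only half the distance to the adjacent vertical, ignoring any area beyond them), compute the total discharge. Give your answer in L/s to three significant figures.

801 L/s

w_1 = (0.76 − 0.39)/2 = 0.185 m; q_1 = 0.28 × 0.14 × 0.185 = 0.007252 m³/s
w_2 = (2.96 − 0.39)/2 = 1.285 m; q_2 = 0.31 × 0.21 × 1.285 = 0.08365 m³/s
w_3 = (3.50 − 0.76)/2 = 1.37 m; q_3 = 0.50 × 0.49 × 1.37 = 0.3357 m³/s
w_4 = (4.38 − 2.96)/2 = 0.71 m; q_4 = 0.47 × 0.44 × 0.71 = 0.1468 m³/s
w_5 = (4.89 − 3.50)/2 = 0.695 m; q_5 = 0.37 × 0.37 × 0.695 = 0.09515 m³/s
w_6 = (5.26 − 4.38)/2 = 0.44 m; q_6 = 0.39 × 0.40 × 0.44 = 0.06864 m³/s
w_7 = (6.41 − 4.89)/2 = 0.76 m; q_7 = 0.25 × 0.25 × 0.76 = 0.04750 m³/s
w_8 = (6.41 − 5.26)/2 = 0.575 m; q_8 = 0.22 × 0.13 × 0.575 = 0.01645 m³/s
Q = Σ qᵢ = 0.8011 m³/s
= 0.8011 × 1000 = 801.1 L/s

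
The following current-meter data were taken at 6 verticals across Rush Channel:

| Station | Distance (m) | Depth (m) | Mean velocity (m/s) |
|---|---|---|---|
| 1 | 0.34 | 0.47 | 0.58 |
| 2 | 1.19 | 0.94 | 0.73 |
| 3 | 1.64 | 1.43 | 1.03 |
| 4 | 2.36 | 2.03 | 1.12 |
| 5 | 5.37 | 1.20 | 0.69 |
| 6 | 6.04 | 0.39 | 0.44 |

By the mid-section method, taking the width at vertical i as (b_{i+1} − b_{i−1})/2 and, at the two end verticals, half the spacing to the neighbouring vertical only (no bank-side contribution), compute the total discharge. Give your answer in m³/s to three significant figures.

7.24 m³/s

w_1 = (1.19 − 0.34)/2 = 0.425 m; q_1 = 0.58 × 0.47 × 0.425 = 0.1159 m³/s
w_2 = (1.64 − 0.34)/2 = 0.65 m; q_2 = 0.73 × 0.94 × 0.65 = 0.4460 m³/s
w_3 = (2.36 − 1.19)/2 = 0.585 m; q_3 = 1.03 × 1.43 × 0.585 = 0.8616 m³/s
w_4 = (5.37 − 1.64)/2 = 1.865 m; q_4 = 1.12 × 2.03 × 1.865 = 4.240 m³/s
w_5 = (6.04 − 2.36)/2 = 1.84 m; q_5 = 0.69 × 1.20 × 1.84 = 1.524 m³/s
w_6 = (6.04 − 5.37)/2 = 0.335 m; q_6 = 0.44 × 0.39 × 0.335 = 0.05749 m³/s
Q = Σ qᵢ = 7.245 m³/s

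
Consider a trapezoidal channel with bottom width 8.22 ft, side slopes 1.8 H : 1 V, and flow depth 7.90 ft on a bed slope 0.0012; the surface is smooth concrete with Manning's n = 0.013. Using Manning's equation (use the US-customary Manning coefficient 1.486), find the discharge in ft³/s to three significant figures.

A = (b + z·y)·y = (8.22 + 1.8×7.90)×7.90 = 177.3 ft²
P = b + 2y√(1+z²) = 8.22 + 2×7.90×√(1+1.8²) = 40.75 ft
R = A/P = 177.3/40.75 = 4.350 ft
Q = (1.486/n)·A·R^(2/3)·S^(1/2) = (1.486/0.013) × 177.3 × 4.350^(2/3) × 0.0012^(1/2) = 1871 ft³/s

1870 ft³/s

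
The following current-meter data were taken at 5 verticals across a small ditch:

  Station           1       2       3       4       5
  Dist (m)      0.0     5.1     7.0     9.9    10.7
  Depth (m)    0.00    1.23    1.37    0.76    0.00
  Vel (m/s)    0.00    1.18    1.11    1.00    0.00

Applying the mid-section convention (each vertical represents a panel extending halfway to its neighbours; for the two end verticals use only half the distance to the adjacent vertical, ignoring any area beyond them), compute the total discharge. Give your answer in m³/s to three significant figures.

10.1 m³/s

w_2 = (7.0 − 0.0)/2 = 3.5 m; q_2 = 1.18 × 1.23 × 3.5 = 5.080 m³/s
w_3 = (9.9 − 5.1)/2 = 2.4 m; q_3 = 1.11 × 1.37 × 2.4 = 3.650 m³/s
w_4 = (10.7 − 7.0)/2 = 1.85 m; q_4 = 1.00 × 0.76 × 1.85 = 1.406 m³/s
Stations 1, 5 contribute zero (depth or velocity is 0).
Q = Σ qᵢ = 10.14 m³/s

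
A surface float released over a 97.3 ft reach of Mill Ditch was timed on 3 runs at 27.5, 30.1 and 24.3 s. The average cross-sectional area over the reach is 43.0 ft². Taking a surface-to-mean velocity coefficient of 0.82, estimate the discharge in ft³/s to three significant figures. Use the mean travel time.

t̄ = (27.5 + 30.1 + 24.3) / 3 = 27.3 s
v_surface = L / t̄ = 97.3 / 27.3 = 3.564 ft/s
v_mean = 0.82 × 3.564 = 2.923 ft/s
Q = A × v_mean = 43.0 × 2.923 = 125.7 ft³/s

126 ft³/s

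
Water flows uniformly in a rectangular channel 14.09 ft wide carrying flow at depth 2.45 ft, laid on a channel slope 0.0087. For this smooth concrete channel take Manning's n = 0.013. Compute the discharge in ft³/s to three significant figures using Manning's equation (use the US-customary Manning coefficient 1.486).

548 ft³/s

A = b·y = 14.09 × 2.45 = 34.52 ft²
P = b + 2y = 14.09 + 2×2.45 = 18.99 ft
R = A/P = 34.52/18.99 = 1.818 ft
Q = (1.486/n)·A·R^(2/3)·S^(1/2) = (1.486/0.013) × 34.52 × 1.818^(2/3) × 0.0087^(1/2) = 548.2 ft³/s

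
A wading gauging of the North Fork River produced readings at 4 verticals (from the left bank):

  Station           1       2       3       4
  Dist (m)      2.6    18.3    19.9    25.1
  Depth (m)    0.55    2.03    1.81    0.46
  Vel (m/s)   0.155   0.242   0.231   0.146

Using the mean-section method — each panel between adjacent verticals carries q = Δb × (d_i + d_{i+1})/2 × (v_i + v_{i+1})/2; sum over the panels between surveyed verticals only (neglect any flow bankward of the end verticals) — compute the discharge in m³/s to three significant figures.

Panel 1-2: Δb = 15.7 m, d̄ = (0.55+2.03)/2 = 1.29, v̄ = (0.155+0.242)/2 = 0.1985 → q = 15.7×1.29×0.1985 = 4.020 m³/s
Panel 2-3: Δb = 1.6 m, d̄ = (2.03+1.81)/2 = 1.92, v̄ = (0.242+0.231)/2 = 0.2365 → q = 1.6×1.92×0.2365 = 0.7265 m³/s
Panel 3-4: Δb = 5.2 m, d̄ = (1.81+0.46)/2 = 1.135, v̄ = (0.231+0.146)/2 = 0.1885 → q = 5.2×1.135×0.1885 = 1.113 m³/s
Q = Σ q = 5.859 m³/s

5.86 m³/s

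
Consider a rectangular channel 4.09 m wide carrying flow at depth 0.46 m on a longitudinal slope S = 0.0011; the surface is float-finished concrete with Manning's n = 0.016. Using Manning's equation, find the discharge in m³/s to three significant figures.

A = b·y = 4.09 × 0.46 = 1.881 m²
P = b + 2y = 4.09 + 2×0.46 = 5.010 m
R = A/P = 1.881/5.010 = 0.3755 m
Q = (1/n)·A·R^(2/3)·S^(1/2) = (1/0.016) × 1.881 × 0.3755^(2/3) × 0.0011^(1/2) = 2.030 m³/s

2.03 m³/s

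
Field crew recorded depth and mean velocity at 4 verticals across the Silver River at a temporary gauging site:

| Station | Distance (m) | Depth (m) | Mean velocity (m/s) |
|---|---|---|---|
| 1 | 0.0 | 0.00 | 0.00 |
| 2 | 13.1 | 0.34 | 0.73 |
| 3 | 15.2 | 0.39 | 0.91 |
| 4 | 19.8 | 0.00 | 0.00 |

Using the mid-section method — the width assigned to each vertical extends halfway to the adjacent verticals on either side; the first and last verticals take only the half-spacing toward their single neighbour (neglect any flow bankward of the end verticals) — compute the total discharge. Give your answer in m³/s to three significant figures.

3.08 m³/s

w_2 = (15.2 − 0.0)/2 = 7.6 m; q_2 = 0.73 × 0.34 × 7.6 = 1.886 m³/s
w_3 = (19.8 − 13.1)/2 = 3.35 m; q_3 = 0.91 × 0.39 × 3.35 = 1.189 m³/s
Stations 1, 4 contribute zero (depth or velocity is 0).
Q = Σ qᵢ = 3.075 m³/s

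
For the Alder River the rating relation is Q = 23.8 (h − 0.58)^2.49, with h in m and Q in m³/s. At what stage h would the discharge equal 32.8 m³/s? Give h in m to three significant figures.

1.72 m

h − h₀ = (Q/C)^(1/b) = (32.8/23.8)^(1/2.49) = 1.137 m
h = 0.58 + 1.137 = 1.717 m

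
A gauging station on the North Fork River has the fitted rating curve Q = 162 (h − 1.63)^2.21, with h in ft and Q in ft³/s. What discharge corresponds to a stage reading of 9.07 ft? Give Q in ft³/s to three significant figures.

Q = 162 × (9.07 − 1.63)^2.21 = 162 × 7.44^2.21 = 13670 ft³/s

13700 ft³/s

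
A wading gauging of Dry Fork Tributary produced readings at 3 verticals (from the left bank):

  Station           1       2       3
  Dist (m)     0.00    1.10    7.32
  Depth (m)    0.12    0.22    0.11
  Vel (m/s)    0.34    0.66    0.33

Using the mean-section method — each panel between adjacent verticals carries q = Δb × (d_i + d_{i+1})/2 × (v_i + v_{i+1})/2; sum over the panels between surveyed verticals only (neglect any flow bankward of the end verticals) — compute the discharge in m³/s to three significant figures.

Panel 1-2: Δb = 1.1 m, d̄ = (0.12+0.22)/2 = 0.17, v̄ = (0.34+0.66)/2 = 0.5 → q = 1.1×0.17×0.5 = 0.09350 m³/s
Panel 2-3: Δb = 6.22 m, d̄ = (0.22+0.11)/2 = 0.165, v̄ = (0.66+0.33)/2 = 0.495 → q = 6.22×0.165×0.495 = 0.5080 m³/s
Q = Σ q = 0.6015 m³/s

0.602 m³/s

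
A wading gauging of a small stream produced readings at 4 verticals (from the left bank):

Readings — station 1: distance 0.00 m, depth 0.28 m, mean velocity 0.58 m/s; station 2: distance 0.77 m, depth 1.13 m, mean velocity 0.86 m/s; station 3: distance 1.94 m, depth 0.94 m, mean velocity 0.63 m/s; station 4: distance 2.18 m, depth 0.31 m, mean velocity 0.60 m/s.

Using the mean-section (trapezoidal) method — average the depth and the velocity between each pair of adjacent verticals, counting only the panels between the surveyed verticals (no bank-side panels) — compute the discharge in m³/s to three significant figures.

Panel 1-2: Δb = 0.77 m, d̄ = (0.28+1.13)/2 = 0.705, v̄ = (0.58+0.86)/2 = 0.72 → q = 0.77×0.705×0.72 = 0.3909 m³/s
Panel 2-3: Δb = 1.17 m, d̄ = (1.13+0.94)/2 = 1.035, v̄ = (0.86+0.63)/2 = 0.745 → q = 1.17×1.035×0.745 = 0.9022 m³/s
Panel 3-4: Δb = 0.24 m, d̄ = (0.94+0.31)/2 = 0.625, v̄ = (0.63+0.60)/2 = 0.615 → q = 0.24×0.625×0.615 = 0.09225 m³/s
Q = Σ q = 1.385 m³/s

1.39 m³/s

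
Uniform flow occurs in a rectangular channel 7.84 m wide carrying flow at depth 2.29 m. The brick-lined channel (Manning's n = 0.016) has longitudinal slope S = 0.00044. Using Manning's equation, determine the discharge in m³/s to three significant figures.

30.1 m³/s

A = b·y = 7.84 × 2.29 = 17.95 m²
P = b + 2y = 7.84 + 2×2.29 = 12.42 m
R = A/P = 17.95/12.42 = 1.446 m
Q = (1/n)·A·R^(2/3)·S^(1/2) = (1/0.016) × 17.95 × 1.446^(2/3) × 0.00044^(1/2) = 30.09 m³/s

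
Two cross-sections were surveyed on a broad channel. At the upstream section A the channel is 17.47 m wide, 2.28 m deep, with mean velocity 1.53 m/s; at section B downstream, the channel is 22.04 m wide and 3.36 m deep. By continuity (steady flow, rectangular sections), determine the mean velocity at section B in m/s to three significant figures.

Q = A₁V₁ = (17.47×2.28) × 1.53 = 60.94 m³/s
A₂ = 22.04 × 3.36 = 74.05 m²
V₂ = Q/A₂ = 60.94/74.05 = 0.8229 m/s

0.823 m/s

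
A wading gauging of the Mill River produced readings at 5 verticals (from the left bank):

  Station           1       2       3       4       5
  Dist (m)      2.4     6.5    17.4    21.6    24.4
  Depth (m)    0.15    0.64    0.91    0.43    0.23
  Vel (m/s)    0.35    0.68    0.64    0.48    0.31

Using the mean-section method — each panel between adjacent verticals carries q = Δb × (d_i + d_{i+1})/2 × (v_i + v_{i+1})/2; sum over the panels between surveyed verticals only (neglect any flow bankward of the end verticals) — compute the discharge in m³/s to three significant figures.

Panel 1-2: Δb = 4.1 m, d̄ = (0.15+0.64)/2 = 0.395, v̄ = (0.35+0.68)/2 = 0.515 → q = 4.1×0.395×0.515 = 0.8340 m³/s
Panel 2-3: Δb = 10.9 m, d̄ = (0.64+0.91)/2 = 0.775, v̄ = (0.68+0.64)/2 = 0.66 → q = 10.9×0.775×0.66 = 5.575 m³/s
Panel 3-4: Δb = 4.2 m, d̄ = (0.91+0.43)/2 = 0.67, v̄ = (0.64+0.48)/2 = 0.56 → q = 4.2×0.67×0.56 = 1.576 m³/s
Panel 4-5: Δb = 2.8 m, d̄ = (0.43+0.23)/2 = 0.33, v̄ = (0.48+0.31)/2 = 0.395 → q = 2.8×0.33×0.395 = 0.3650 m³/s
Q = Σ q = 8.350 m³/s

8.35 m³/s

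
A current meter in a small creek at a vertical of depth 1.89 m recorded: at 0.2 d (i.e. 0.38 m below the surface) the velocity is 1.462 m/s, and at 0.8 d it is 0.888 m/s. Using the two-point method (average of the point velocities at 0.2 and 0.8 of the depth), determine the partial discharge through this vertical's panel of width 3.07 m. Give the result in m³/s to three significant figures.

v̄ = (1.462 + 0.888) / 2 = 1.175 m/s
q = v̄ × d × w = 1.175 × 1.89 × 3.07 = 6.818 m³/s

6.82 m³/s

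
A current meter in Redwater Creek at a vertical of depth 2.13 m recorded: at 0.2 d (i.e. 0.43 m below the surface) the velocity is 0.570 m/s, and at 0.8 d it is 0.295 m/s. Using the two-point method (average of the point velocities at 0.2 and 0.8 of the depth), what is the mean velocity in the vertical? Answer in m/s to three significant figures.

0.433 m/s

v̄ = (0.570 + 0.295) / 2 = 0.4325 m/s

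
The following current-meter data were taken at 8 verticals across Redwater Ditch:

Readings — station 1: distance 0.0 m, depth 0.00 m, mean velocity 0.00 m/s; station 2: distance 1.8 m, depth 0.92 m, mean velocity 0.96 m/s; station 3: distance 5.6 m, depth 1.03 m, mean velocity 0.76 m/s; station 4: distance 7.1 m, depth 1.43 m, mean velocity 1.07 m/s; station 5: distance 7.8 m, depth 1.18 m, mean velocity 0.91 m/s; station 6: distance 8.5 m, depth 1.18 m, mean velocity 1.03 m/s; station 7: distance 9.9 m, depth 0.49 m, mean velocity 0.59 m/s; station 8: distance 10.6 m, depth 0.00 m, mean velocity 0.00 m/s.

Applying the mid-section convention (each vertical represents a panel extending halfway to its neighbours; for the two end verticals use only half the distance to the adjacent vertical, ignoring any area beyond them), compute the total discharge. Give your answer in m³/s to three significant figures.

w_2 = (5.6 − 0.0)/2 = 2.8 m; q_2 = 0.96 × 0.92 × 2.8 = 2.473 m³/s
w_3 = (7.1 − 1.8)/2 = 2.65 m; q_3 = 0.76 × 1.03 × 2.65 = 2.074 m³/s
w_4 = (7.8 − 5.6)/2 = 1.1 m; q_4 = 1.07 × 1.43 × 1.1 = 1.683 m³/s
w_5 = (8.5 − 7.1)/2 = 0.7 m; q_5 = 0.91 × 1.18 × 0.7 = 0.7517 m³/s
w_6 = (9.9 − 7.8)/2 = 1.05 m; q_6 = 1.03 × 1.18 × 1.05 = 1.276 m³/s
w_7 = (10.6 − 8.5)/2 = 1.05 m; q_7 = 0.59 × 0.49 × 1.05 = 0.3036 m³/s
Stations 1, 8 contribute zero (depth or velocity is 0).
Q = Σ qᵢ = 8.562 m³/s

8.56 m³/s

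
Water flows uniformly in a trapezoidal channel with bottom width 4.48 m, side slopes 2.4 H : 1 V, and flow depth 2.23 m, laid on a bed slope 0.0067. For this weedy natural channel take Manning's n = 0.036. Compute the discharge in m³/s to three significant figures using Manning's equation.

61.3 m³/s

A = (b + z·y)·y = (4.48 + 2.4×2.23)×2.23 = 21.93 m²
P = b + 2y√(1+z²) = 4.48 + 2×2.23×√(1+2.4²) = 16.08 m
R = A/P = 21.93/16.08 = 1.364 m
Q = (1/n)·A·R^(2/3)·S^(1/2) = (1/0.036) × 21.93 × 1.364^(2/3) × 0.0067^(1/2) = 61.31 m³/s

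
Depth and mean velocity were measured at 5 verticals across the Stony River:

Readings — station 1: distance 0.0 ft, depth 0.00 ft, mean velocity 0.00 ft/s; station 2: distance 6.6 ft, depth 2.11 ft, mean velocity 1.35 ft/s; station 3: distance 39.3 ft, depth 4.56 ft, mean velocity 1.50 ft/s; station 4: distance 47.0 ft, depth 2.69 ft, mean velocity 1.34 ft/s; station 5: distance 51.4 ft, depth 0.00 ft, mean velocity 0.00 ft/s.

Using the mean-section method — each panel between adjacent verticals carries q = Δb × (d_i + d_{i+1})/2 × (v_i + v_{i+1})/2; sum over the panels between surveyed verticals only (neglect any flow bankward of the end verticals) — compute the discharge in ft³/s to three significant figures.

204 ft³/s

Panel 1-2: Δb = 6.6 ft, d̄ = (0.00+2.11)/2 = 1.055, v̄ = (0.00+1.35)/2 = 0.675 → q = 6.6×1.055×0.675 = 4.700 ft³/s
Panel 2-3: Δb = 32.7 ft, d̄ = (2.11+4.56)/2 = 3.335, v̄ = (1.35+1.50)/2 = 1.425 → q = 32.7×3.335×1.425 = 155.4 ft³/s
Panel 3-4: Δb = 7.7 ft, d̄ = (4.56+2.69)/2 = 3.625, v̄ = (1.50+1.34)/2 = 1.42 → q = 7.7×3.625×1.42 = 39.64 ft³/s
Panel 4-5: Δb = 4.4 ft, d̄ = (2.69+0.00)/2 = 1.345, v̄ = (1.34+0.00)/2 = 0.67 → q = 4.4×1.345×0.67 = 3.965 ft³/s
Q = Σ q = 203.7 ft³/s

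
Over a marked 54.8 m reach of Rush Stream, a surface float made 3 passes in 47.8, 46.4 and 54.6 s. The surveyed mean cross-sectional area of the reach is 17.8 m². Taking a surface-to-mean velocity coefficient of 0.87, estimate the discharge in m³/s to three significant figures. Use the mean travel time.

17.1 m³/s

t̄ = (47.8 + 46.4 + 54.6) / 3 = 49.6 s
v_surface = L / t̄ = 54.8 / 49.6 = 1.105 m/s
v_mean = 0.87 × 1.105 = 0.9612 m/s
Q = A × v_mean = 17.8 × 0.9612 = 17.11 m³/s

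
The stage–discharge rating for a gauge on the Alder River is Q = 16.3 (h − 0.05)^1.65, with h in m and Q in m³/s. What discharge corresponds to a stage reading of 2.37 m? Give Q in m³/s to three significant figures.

Q = 16.3 × (2.37 − 0.05)^1.65 = 16.3 × 2.32^1.65 = 65.35 m³/s

65.3 m³/s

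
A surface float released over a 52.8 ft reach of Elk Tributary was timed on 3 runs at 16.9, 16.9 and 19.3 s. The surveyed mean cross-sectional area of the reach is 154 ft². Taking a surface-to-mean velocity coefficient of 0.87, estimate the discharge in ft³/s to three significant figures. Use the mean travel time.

t̄ = (16.9 + 16.9 + 19.3) / 3 = 17.7 s
v_surface = L / t̄ = 52.8 / 17.7 = 2.983 ft/s
v_mean = 0.87 × 2.983 = 2.595 ft/s
Q = A × v_mean = 154 × 2.595 = 399.7 ft³/s

400 ft³/s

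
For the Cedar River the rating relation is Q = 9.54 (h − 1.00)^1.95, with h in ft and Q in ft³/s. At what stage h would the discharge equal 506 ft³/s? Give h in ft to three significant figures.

h − h₀ = (Q/C)^(1/b) = (506/9.54)^(1/1.95) = 7.663 ft
h = 1.00 + 7.663 = 8.663 ft

8.66 ft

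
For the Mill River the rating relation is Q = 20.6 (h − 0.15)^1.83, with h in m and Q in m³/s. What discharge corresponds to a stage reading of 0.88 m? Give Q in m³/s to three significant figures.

Q = 20.6 × (0.88 − 0.15)^1.83 = 20.6 × 0.73^1.83 = 11.58 m³/s

11.6 m³/s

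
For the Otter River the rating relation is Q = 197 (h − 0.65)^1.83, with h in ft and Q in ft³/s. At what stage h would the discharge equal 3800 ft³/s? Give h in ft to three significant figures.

5.69 ft

h − h₀ = (Q/C)^(1/b) = (3800/197)^(1/1.83) = 5.039 ft
h = 0.65 + 5.039 = 5.689 ft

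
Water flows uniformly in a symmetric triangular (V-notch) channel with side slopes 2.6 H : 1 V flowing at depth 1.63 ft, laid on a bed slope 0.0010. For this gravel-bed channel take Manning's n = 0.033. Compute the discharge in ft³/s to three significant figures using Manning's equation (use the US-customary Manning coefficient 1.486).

A = z·y² = 2.6×1.63² = 6.908 ft²
P = 2y√(1+z²) = 2×1.63×√(1+2.6²) = 9.081 ft
R = A/P = 6.908/9.081 = 0.7607 ft
Q = (1.486/n)·A·R^(2/3)·S^(1/2) = (1.486/0.033) × 6.908 × 0.7607^(2/3) × 0.0010^(1/2) = 8.197 ft³/s

8.20 ft³/s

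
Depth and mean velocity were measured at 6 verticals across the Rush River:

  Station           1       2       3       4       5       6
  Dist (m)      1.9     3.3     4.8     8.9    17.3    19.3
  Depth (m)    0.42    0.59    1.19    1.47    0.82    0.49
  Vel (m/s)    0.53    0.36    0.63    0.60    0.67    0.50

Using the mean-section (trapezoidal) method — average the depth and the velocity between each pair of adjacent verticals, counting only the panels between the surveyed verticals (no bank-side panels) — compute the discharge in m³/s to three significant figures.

Panel 1-2: Δb = 1.4 m, d̄ = (0.42+0.59)/2 = 0.505, v̄ = (0.53+0.36)/2 = 0.445 → q = 1.4×0.505×0.445 = 0.3146 m³/s
Panel 2-3: Δb = 1.5 m, d̄ = (0.59+1.19)/2 = 0.89, v̄ = (0.36+0.63)/2 = 0.495 → q = 1.5×0.89×0.495 = 0.6608 m³/s
Panel 3-4: Δb = 4.1 m, d̄ = (1.19+1.47)/2 = 1.33, v̄ = (0.63+0.60)/2 = 0.615 → q = 4.1×1.33×0.615 = 3.354 m³/s
Panel 4-5: Δb = 8.4 m, d̄ = (1.47+0.82)/2 = 1.145, v̄ = (0.60+0.67)/2 = 0.635 → q = 8.4×1.145×0.635 = 6.107 m³/s
Panel 5-6: Δb = 2 m, d̄ = (0.82+0.49)/2 = 0.655, v̄ = (0.67+0.50)/2 = 0.585 → q = 2×0.655×0.585 = 0.7664 m³/s
Q = Σ q = 11.20 m³/s

11.2 m³/s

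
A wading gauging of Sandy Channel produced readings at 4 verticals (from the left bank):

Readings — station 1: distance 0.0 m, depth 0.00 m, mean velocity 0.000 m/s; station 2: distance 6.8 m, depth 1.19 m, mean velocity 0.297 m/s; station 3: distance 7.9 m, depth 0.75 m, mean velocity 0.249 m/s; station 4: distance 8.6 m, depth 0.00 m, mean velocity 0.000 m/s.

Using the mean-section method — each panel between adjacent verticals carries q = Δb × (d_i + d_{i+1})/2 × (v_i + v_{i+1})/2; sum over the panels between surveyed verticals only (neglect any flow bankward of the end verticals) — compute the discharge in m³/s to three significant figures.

Panel 1-2: Δb = 6.8 m, d̄ = (0.00+1.19)/2 = 0.595, v̄ = (0.000+0.297)/2 = 0.1485 → q = 6.8×0.595×0.1485 = 0.6008 m³/s
Panel 2-3: Δb = 1.1 m, d̄ = (1.19+0.75)/2 = 0.97, v̄ = (0.297+0.249)/2 = 0.273 → q = 1.1×0.97×0.273 = 0.2913 m³/s
Panel 3-4: Δb = 0.7 m, d̄ = (0.75+0.00)/2 = 0.375, v̄ = (0.249+0.000)/2 = 0.1245 → q = 0.7×0.375×0.1245 = 0.03268 m³/s
Q = Σ q = 0.9248 m³/s

0.925 m³/s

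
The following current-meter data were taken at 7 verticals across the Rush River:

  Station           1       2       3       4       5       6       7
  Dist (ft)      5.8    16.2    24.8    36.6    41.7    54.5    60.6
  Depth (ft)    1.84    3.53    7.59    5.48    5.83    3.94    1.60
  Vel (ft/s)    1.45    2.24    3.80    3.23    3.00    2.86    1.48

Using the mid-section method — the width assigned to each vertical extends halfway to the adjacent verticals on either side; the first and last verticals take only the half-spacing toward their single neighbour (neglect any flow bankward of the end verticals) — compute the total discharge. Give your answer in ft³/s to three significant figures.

803 ft³/s

w_1 = (16.2 − 5.8)/2 = 5.2 ft; q_1 = 1.45 × 1.84 × 5.2 = 13.87 ft³/s
w_2 = (24.8 − 5.8)/2 = 9.5 ft; q_2 = 2.24 × 3.53 × 9.5 = 75.12 ft³/s
w_3 = (36.6 − 16.2)/2 = 10.2 ft; q_3 = 3.80 × 7.59 × 10.2 = 294.2 ft³/s
w_4 = (41.7 − 24.8)/2 = 8.45 ft; q_4 = 3.23 × 5.48 × 8.45 = 149.6 ft³/s
w_5 = (54.5 − 36.6)/2 = 8.95 ft; q_5 = 3.00 × 5.83 × 8.95 = 156.5 ft³/s
w_6 = (60.6 − 41.7)/2 = 9.45 ft; q_6 = 2.86 × 3.94 × 9.45 = 106.5 ft³/s
w_7 = (60.6 − 54.5)/2 = 3.05 ft; q_7 = 1.48 × 1.60 × 3.05 = 7.222 ft³/s
Q = Σ qᵢ = 803.0 ft³/s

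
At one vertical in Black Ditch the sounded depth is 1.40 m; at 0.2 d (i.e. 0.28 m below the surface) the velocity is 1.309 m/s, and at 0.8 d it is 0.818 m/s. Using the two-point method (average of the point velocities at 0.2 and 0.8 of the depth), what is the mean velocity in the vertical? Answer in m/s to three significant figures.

1.06 m/s

v̄ = (1.309 + 0.818) / 2 = 1.064 m/s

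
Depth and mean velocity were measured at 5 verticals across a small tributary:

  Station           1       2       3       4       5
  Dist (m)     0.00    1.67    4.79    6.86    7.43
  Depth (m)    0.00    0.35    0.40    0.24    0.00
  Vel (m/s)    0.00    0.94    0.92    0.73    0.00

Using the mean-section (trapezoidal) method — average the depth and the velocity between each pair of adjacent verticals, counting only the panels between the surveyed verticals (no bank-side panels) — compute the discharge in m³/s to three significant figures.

Panel 1-2: Δb = 1.67 m, d̄ = (0.00+0.35)/2 = 0.175, v̄ = (0.00+0.94)/2 = 0.47 → q = 1.67×0.175×0.47 = 0.1374 m³/s
Panel 2-3: Δb = 3.12 m, d̄ = (0.35+0.40)/2 = 0.375, v̄ = (0.94+0.92)/2 = 0.93 → q = 3.12×0.375×0.93 = 1.088 m³/s
Panel 3-4: Δb = 2.07 m, d̄ = (0.40+0.24)/2 = 0.32, v̄ = (0.92+0.73)/2 = 0.825 → q = 2.07×0.32×0.825 = 0.5465 m³/s
Panel 4-5: Δb = 0.57 m, d̄ = (0.24+0.00)/2 = 0.12, v̄ = (0.73+0.00)/2 = 0.365 → q = 0.57×0.12×0.365 = 0.02497 m³/s
Q = Σ q = 1.797 m³/s

1.80 m³/s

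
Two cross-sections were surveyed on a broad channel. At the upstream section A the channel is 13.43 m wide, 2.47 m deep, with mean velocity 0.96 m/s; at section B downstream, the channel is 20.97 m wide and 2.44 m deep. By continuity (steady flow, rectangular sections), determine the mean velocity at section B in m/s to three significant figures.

Q = A₁V₁ = (13.43×2.47) × 0.96 = 31.85 m³/s
A₂ = 20.97 × 2.44 = 51.17 m²
V₂ = Q/A₂ = 31.85/51.17 = 0.6224 m/s

0.622 m/s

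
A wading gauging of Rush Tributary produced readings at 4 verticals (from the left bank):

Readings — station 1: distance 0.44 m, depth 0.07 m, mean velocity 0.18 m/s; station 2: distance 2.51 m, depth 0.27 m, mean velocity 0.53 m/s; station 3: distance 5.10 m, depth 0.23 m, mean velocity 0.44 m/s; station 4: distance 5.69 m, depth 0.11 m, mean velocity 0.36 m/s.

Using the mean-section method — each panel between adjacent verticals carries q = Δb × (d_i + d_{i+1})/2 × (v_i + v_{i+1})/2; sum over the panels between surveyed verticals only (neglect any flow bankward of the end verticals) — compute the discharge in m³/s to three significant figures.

0.479 m³/s

Panel 1-2: Δb = 2.07 m, d̄ = (0.07+0.27)/2 = 0.17, v̄ = (0.18+0.53)/2 = 0.355 → q = 2.07×0.17×0.355 = 0.1249 m³/s
Panel 2-3: Δb = 2.59 m, d̄ = (0.27+0.23)/2 = 0.25, v̄ = (0.53+0.44)/2 = 0.485 → q = 2.59×0.25×0.485 = 0.3140 m³/s
Panel 3-4: Δb = 0.59 m, d̄ = (0.23+0.11)/2 = 0.17, v̄ = (0.44+0.36)/2 = 0.4 → q = 0.59×0.17×0.4 = 0.04012 m³/s
Q = Σ q = 0.4791 m³/s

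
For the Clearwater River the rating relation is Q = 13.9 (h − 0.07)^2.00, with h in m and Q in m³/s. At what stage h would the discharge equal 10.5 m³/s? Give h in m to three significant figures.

h − h₀ = (Q/C)^(1/b) = (10.5/13.9)^(1/2.00) = 0.8691 m
h = 0.07 + 0.8691 = 0.9391 m

0.939 m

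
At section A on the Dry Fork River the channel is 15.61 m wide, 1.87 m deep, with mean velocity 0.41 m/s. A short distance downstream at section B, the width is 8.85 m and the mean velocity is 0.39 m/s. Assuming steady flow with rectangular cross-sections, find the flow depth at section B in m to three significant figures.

3.47 m

Q = A₁V₁ = (15.61×1.87) × 0.41 = 11.97 m³/s
d₂ = Q/(b₂ V₂) = 11.97/(8.85×0.39) = 3.468 m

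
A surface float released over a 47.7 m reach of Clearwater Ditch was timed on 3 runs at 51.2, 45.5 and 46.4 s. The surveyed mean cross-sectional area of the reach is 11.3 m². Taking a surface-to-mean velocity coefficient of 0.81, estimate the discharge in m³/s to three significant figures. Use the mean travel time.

9.15 m³/s

t̄ = (51.2 + 45.5 + 46.4) / 3 = 47.7 s
v_surface = L / t̄ = 47.7 / 47.7 = 1.000 m/s
v_mean = 0.81 × 1.000 = 0.8100 m/s
Q = A × v_mean = 11.3 × 0.8100 = 9.153 m³/s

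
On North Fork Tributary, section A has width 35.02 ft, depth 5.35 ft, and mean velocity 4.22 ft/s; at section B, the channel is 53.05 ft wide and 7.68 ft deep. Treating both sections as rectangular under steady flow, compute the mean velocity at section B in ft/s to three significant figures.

1.94 ft/s

Q = A₁V₁ = (35.02×5.35) × 4.22 = 790.6 ft³/s
A₂ = 53.05 × 7.68 = 407.4 ft²
V₂ = Q/A₂ = 790.6/407.4 = 1.941 ft/s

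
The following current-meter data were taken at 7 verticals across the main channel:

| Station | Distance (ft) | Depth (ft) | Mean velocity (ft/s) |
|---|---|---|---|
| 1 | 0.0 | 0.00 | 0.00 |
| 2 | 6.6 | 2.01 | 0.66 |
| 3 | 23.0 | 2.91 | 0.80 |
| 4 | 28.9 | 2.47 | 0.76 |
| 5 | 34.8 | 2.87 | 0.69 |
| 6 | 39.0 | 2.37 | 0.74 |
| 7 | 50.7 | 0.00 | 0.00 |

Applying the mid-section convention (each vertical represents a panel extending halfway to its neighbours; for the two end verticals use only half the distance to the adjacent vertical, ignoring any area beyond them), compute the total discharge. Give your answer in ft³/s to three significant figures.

w_2 = (23.0 − 0.0)/2 = 11.5 ft; q_2 = 0.66 × 2.01 × 11.5 = 15.26 ft³/s
w_3 = (28.9 − 6.6)/2 = 11.15 ft; q_3 = 0.80 × 2.91 × 11.15 = 25.96 ft³/s
w_4 = (34.8 − 23.0)/2 = 5.9 ft; q_4 = 0.76 × 2.47 × 5.9 = 11.08 ft³/s
w_5 = (39.0 − 28.9)/2 = 5.05 ft; q_5 = 0.69 × 2.87 × 5.05 = 10.00 ft³/s
w_6 = (50.7 − 34.8)/2 = 7.95 ft; q_6 = 0.74 × 2.37 × 7.95 = 13.94 ft³/s
Stations 1, 7 contribute zero (depth or velocity is 0).
Q = Σ qᵢ = 76.23 ft³/s

76.2 ft³/s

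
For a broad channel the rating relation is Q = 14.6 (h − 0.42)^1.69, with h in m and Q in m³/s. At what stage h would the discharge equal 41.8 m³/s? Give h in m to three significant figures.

2.28 m

h − h₀ = (Q/C)^(1/b) = (41.8/14.6)^(1/1.69) = 1.863 m
h = 0.42 + 1.863 = 2.283 m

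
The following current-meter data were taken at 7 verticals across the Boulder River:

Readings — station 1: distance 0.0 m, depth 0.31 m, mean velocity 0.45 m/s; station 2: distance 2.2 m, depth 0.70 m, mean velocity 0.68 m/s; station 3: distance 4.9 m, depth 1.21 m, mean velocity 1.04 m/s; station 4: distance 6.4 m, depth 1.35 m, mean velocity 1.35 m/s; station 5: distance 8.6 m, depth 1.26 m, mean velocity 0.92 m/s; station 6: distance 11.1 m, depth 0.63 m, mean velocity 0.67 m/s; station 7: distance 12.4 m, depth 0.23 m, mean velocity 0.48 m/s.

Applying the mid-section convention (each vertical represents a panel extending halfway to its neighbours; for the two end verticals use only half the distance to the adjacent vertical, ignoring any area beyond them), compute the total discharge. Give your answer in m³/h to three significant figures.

39400 m³/h

w_1 = (2.2 − 0.0)/2 = 1.1 m; q_1 = 0.45 × 0.31 × 1.1 = 0.1535 m³/s
w_2 = (4.9 − 0.0)/2 = 2.45 m; q_2 = 0.68 × 0.70 × 2.45 = 1.166 m³/s
w_3 = (6.4 − 2.2)/2 = 2.1 m; q_3 = 1.04 × 1.21 × 2.1 = 2.643 m³/s
w_4 = (8.6 − 4.9)/2 = 1.85 m; q_4 = 1.35 × 1.35 × 1.85 = 3.372 m³/s
w_5 = (11.1 − 6.4)/2 = 2.35 m; q_5 = 0.92 × 1.26 × 2.35 = 2.724 m³/s
w_6 = (12.4 − 8.6)/2 = 1.9 m; q_6 = 0.67 × 0.63 × 1.9 = 0.8020 m³/s
w_7 = (12.4 − 11.1)/2 = 0.65 m; q_7 = 0.48 × 0.23 × 0.65 = 0.07176 m³/s
Q = Σ qᵢ = 10.93 m³/s
= 10.93 × 3600 = 39350 m³/h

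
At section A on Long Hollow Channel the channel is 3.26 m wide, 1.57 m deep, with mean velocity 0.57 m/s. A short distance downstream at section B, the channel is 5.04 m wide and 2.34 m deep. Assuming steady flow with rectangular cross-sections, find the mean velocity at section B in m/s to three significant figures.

Q = A₁V₁ = (3.26×1.57) × 0.57 = 2.917 m³/s
A₂ = 5.04 × 2.34 = 11.79 m²
V₂ = Q/A₂ = 2.917/11.79 = 0.2474 m/s

0.247 m/s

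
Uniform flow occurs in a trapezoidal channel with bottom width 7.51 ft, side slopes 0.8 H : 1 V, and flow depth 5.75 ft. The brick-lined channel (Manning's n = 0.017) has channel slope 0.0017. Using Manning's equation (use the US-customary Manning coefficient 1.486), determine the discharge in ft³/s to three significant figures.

A = (b + z·y)·y = (7.51 + 0.8×5.75)×5.75 = 69.63 ft²
P = b + 2y√(1+z²) = 7.51 + 2×5.75×√(1+0.8²) = 22.24 ft
R = A/P = 69.63/22.24 = 3.131 ft
Q = (1.486/n)·A·R^(2/3)·S^(1/2) = (1.486/0.017) × 69.63 × 3.131^(2/3) × 0.0017^(1/2) = 537.1 ft³/s

537 ft³/s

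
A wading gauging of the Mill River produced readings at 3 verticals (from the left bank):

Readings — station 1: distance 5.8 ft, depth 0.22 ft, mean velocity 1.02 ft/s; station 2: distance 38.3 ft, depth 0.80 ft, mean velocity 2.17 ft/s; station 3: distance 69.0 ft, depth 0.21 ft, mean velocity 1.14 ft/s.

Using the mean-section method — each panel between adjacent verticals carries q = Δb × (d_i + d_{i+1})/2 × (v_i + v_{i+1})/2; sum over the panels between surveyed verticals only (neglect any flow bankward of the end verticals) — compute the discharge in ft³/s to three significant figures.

52.1 ft³/s

Panel 1-2: Δb = 32.5 ft, d̄ = (0.22+0.80)/2 = 0.51, v̄ = (1.02+2.17)/2 = 1.595 → q = 32.5×0.51×1.595 = 26.44 ft³/s
Panel 2-3: Δb = 30.7 ft, d̄ = (0.80+0.21)/2 = 0.505, v̄ = (2.17+1.14)/2 = 1.655 → q = 30.7×0.505×1.655 = 25.66 ft³/s
Q = Σ q = 52.10 ft³/s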